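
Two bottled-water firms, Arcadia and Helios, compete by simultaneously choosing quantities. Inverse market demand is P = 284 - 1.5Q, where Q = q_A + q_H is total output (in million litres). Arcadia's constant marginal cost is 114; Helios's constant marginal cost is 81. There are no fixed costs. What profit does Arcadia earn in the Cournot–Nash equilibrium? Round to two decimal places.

1390.30

Arcadia's profit: π_A = (284 - 1.5Q)q_A - (114q_A). Setting ∂π_A/∂q_A = 0: 170 - 3q_A - (3/2)(q_H) = 0.
Helios's first-order condition: 203 - 3q_H - (3/2)(q_A) = 0.
Rearranging gives the reaction functions q_A = (170 - (3/2)q_H)/3 and q_H = (203 - (3/2)q_A)/3.
Solving the pair: q_A = 274/9, q_H = 472/9.
Price P = 284 - (3/2)·(746/9) = 479/3.
Arcadia's profit: (479/3 - 114)·(274/9) = 1390.2963.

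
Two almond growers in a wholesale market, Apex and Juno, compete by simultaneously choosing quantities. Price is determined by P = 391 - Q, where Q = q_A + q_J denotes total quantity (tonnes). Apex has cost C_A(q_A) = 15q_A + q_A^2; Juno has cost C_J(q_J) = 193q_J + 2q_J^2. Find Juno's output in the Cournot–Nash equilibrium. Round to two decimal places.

18.09

Apex's profit: π_A = (391 - Q)q_A - (15q_A + q_A²). Setting ∂π_A/∂q_A = 0: 376 - 4q_A - (q_J) = 0.
Juno's first-order condition: 198 - 6q_J - (q_A) = 0.
Best responses: q_A = (376 - q_J)/4, q_J = (198 - q_A)/6.
Solving the pair: q_A = 89.4783, q_J = 416/23.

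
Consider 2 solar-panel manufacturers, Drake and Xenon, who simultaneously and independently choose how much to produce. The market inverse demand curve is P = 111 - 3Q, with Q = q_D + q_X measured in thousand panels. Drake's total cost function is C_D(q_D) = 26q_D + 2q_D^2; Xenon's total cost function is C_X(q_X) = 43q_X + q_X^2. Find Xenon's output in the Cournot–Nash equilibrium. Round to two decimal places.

Drake's profit: π_D = (111 - 3Q)q_D - (26q_D + 2q_D²). Setting ∂π_D/∂q_D = 0: 85 - 10q_D - 3(q_X) = 0.
Xenon's first-order condition: 68 - 8q_X - 3(q_D) = 0.
Rearranging gives the reaction functions q_D = (85 - 3q_X)/10 and q_X = (68 - 3q_D)/8.
Solving the pair: q_D = 476/71, q_X = 425/71.

5.99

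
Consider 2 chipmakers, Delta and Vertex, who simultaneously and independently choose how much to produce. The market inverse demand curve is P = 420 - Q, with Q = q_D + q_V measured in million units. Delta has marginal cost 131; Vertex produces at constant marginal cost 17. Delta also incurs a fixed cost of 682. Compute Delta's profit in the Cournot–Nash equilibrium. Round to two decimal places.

Delta's profit: π_D = (420 - Q)q_D - (131q_D). Setting ∂π_D/∂q_D = 0: 289 - 2q_D - (q_V) = 0.
Vertex's first-order condition: 403 - 2q_V - (q_D) = 0.
So q_D = (289 - q_V)/2 and q_V = (403 - q_D)/2.
Solving the pair: q_D = 175/3, q_V = 517/3.
Price P = 420 - 692/3 = 568/3.
Delta's profit: (568/3 - 131)·(175/3) - 682 = 2720.7778.

2720.78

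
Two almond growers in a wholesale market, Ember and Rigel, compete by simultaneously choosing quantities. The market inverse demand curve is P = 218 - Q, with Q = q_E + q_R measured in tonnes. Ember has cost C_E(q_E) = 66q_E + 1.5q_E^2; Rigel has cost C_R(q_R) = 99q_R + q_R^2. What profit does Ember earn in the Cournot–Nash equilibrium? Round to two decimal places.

Ember's profit: π_E = (218 - Q)q_E - (66q_E + (3/2)q_E²). Setting ∂π_E/∂q_E = 0: 152 - 5q_E - (q_R) = 0.
Rigel's first-order condition: 119 - 4q_R - (q_E) = 0.
So q_E = (152 - q_R)/5 and q_R = (119 - q_E)/4.
Solving the pair: q_E = 489/19, q_R = 443/19.
Price P = 218 - 932/19 = 168.9474.
Ember's profit: 168.9474·(489/19) - 66·(489/19) - (3/2)(489/19)² = 1655.9626.

1655.96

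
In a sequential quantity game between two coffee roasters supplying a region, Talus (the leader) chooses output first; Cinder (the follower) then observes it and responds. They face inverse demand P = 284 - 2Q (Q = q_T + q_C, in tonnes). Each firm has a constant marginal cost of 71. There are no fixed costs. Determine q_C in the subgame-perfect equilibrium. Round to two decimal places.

26.63

The follower Cinder best-responds to any q_T: π_C = (284 - 2Q)q_C - 71q_C.
Follower FOC: 213 - 2q_T - 4q_C = 0, so q_C(q_T) = (213 - 2q_T)/4.
Talus substitutes q_C(q_T) into its own profit: π_T = q_T(284 - 2q_T - (213 - 2q_T)/2) - 71q_T = (355/2 - q_T)q_T - 71q_T.
Maximising: ∂π_T/∂q_T = 213/2 - 2q_T = 0, giving q_T = 213/4.
Then q_C = (213 - 2·(213/4))/4 = 213/8.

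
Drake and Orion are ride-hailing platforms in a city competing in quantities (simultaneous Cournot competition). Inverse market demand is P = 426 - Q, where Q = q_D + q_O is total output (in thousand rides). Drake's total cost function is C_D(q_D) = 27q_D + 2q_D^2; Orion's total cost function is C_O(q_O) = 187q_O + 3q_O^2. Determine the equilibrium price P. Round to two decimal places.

Drake's profit: π_D = (426 - Q)q_D - (27q_D + 2q_D²). Setting ∂π_D/∂q_D = 0: 399 - 6q_D - (q_O) = 0.
Orion's first-order condition: 239 - 8q_O - (q_D) = 0.
Rearranging gives the reaction functions q_D = (399 - q_O)/6 and q_O = (239 - q_D)/8.
Substituting one into the other gives q_D = 62.8298 and q_O = 1035/47.
Total output Q = 84.8511, so price P = 426 - 84.8511 = 341.1489.

341.15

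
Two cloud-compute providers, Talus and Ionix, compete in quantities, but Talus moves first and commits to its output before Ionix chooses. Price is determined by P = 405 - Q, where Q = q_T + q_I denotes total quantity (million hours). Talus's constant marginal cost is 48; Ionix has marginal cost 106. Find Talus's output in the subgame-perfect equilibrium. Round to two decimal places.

Solve by backward induction. Given q_T, the follower Ionix maximises π_I = (405 - q_T - q_I)q_I - 106q_I.
Follower FOC: 299 - q_T - 2q_I = 0, so q_I(q_T) = (299 - q_T)/2.
Talus substitutes q_I(q_T) into its own profit: π_T = q_T(405 - q_T - (299 - q_T)/2) - 48q_T = (511/2 - (1/2)q_T)q_T - 48q_T.
The leader's first-order condition 415/2 - q_T = 0 yields q_T = 415/2.
Then q_I = (299 - 415/2)/2 = 183/4.

207.50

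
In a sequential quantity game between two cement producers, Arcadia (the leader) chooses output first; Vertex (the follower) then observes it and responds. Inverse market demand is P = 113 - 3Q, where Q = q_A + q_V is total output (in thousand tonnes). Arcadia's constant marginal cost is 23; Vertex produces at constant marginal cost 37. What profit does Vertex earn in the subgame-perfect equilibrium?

48

The follower Vertex best-responds to any q_A: π_V = (113 - 3Q)q_V - 37q_V.
Setting the follower's marginal profit to zero, 76 - 3q_A - 6q_V = 0, i.e. q_V = (76 - 3q_A)/6.
The leader anticipates this reaction. Substituting into P = 113 - 3Q gives P = 75 - (3/2)q_A, so π_A = (75 - (3/2)q_A)q_A - 23q_A.
The leader's first-order condition 52 - 3q_A = 0 yields q_A = 52/3.
Then q_V = (76 - 3·(52/3))/6 = 4.
Price P = 113 - 3·(64/3) = 49.
Vertex's profit: (49 - 37)·4 = 48.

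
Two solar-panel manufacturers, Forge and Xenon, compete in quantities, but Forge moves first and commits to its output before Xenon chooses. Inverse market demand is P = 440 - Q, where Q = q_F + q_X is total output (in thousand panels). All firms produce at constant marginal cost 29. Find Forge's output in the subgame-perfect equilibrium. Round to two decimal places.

205.50

The follower Xenon best-responds to any q_F: π_X = (440 - Q)q_X - 29q_X.
∂π_X/∂q_X = 411 - q_F - 2q_X = 0 gives the reaction function q_X = (411 - q_F)/2.
Forge substitutes q_X(q_F) into its own profit: π_F = q_F(440 - q_F - (411 - q_F)/2) - 29q_F = (469/2 - (1/2)q_F)q_F - 29q_F.
The leader's first-order condition 411/2 - q_F = 0 yields q_F = 411/2.
Then q_X = (411 - 411/2)/2 = 411/4.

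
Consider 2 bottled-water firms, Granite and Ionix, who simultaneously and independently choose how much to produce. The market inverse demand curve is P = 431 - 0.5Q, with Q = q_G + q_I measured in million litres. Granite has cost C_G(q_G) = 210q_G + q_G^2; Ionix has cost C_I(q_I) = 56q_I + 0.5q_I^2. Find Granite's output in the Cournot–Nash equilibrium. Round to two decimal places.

Granite's profit: π_G = (431 - 0.5Q)q_G - (210q_G + q_G²). Setting ∂π_G/∂q_G = 0: 221 - 3q_G - (1/2)(q_I) = 0.
Ionix's first-order condition: 375 - 2q_I - (1/2)(q_G) = 0.
Rearranging gives the reaction functions q_G = (221 - (1/2)q_I)/3 and q_I = (375 - (1/2)q_G)/2.
Solving the pair: q_G = 1018/23, q_I = 176.4348.

44.26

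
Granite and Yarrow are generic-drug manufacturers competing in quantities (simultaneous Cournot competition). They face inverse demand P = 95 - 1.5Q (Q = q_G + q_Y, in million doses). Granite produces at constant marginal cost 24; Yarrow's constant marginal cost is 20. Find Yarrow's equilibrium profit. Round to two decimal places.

Granite's profit: π_G = (95 - 1.5Q)q_G - (24q_G). Setting ∂π_G/∂q_G = 0: 71 - 3q_G - (3/2)(q_Y) = 0.
Yarrow's first-order condition: 75 - 3q_Y - (3/2)(q_G) = 0.
Rearranging gives the reaction functions q_G = (71 - (3/2)q_Y)/3 and q_Y = (75 - (3/2)q_G)/3.
Solving the pair: q_G = 134/9, q_Y = 158/9.
Price P = 95 - (3/2)·(292/9) = 139/3.
Yarrow's profit: (139/3 - 20)·(158/9) = 462.2963.

462.30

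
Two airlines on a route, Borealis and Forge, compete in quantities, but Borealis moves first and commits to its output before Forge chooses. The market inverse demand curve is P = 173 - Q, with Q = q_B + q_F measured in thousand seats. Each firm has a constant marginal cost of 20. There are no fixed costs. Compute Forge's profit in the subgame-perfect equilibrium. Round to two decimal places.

1463.06

Solve by backward induction. Given q_B, the follower Forge maximises π_F = (173 - q_B - q_F)q_F - 20q_F.
∂π_F/∂q_F = 153 - q_B - 2q_F = 0 gives the reaction function q_F = (153 - q_B)/2.
Borealis substitutes q_F(q_B) into its own profit: π_B = q_B(173 - q_B - (153 - q_B)/2) - 20q_B = (193/2 - (1/2)q_B)q_B - 20q_B.
Maximising: ∂π_B/∂q_B = 153/2 - q_B = 0, giving q_B = 153/2.
Then q_F = (153 - 153/2)/2 = 153/4.
Price P = 173 - 459/4 = 233/4.
Forge's profit: (233/4 - 20)·(153/4) = 1463.0625.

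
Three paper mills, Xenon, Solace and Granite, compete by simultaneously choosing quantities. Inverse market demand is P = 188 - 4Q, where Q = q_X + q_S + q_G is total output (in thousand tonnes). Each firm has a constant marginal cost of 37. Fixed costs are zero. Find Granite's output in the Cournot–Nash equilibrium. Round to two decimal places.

9.44

Each firm earns π_i = (188 - 4Q)q_i - 37q_i.
Setting ∂π_i/∂q_i = 0 with rivals' quantities fixed: 151 - 8q_i - 4·Σ_{j≠i} q_j = 0.
With identical firms every q_j equals q_i, so Σ_{j≠i} q_j = 2q_i and 151 = 16q_i, giving q_i = 151/16.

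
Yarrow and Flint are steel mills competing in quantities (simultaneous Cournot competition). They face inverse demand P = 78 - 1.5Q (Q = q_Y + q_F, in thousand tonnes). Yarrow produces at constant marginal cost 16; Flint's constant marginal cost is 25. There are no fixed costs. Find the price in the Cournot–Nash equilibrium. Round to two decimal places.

39.67

Yarrow's profit: π_Y = (78 - 1.5Q)q_Y - (16q_Y). Setting ∂π_Y/∂q_Y = 0: 62 - 3q_Y - (3/2)(q_F) = 0.
Flint's profit: π_F = (78 - 1.5Q)q_F - (25q_F). Setting ∂π_F/∂q_F = 0: 53 - 3q_F - (3/2)(q_Y) = 0.
So q_Y = (62 - (3/2)q_F)/3 and q_F = (53 - (3/2)q_Y)/3.
Solving the pair: q_Y = 142/9, q_F = 88/9.
Total output Q = 230/9, so price P = 78 - (3/2)·(230/9) = 119/3.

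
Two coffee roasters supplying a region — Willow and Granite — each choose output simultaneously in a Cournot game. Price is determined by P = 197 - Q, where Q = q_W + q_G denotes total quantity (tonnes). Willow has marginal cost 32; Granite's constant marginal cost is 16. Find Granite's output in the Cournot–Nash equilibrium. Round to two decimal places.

Willow's profit: π_W = (197 - Q)q_W - (32q_W). Setting ∂π_W/∂q_W = 0: 165 - 2q_W - (q_G) = 0.
Granite's first-order condition: 181 - 2q_G - (q_W) = 0.
Rearranging gives the reaction functions q_W = (165 - q_G)/2 and q_G = (181 - q_W)/2.
Solving the pair: q_W = 149/3, q_G = 197/3.

65.67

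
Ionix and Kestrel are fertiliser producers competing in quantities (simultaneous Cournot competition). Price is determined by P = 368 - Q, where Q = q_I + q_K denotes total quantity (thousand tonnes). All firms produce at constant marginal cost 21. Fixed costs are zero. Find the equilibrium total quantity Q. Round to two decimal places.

231.33

A representative firm's profit is π_i = q_i(368 - Q) - 21q_i.
First-order condition (treating rivals' output as given): 347 - 2q_i - q_j = 0.
With identical firms every q_j equals q_i, so q_j = q_i and 347 = 3q_i, giving q_i = 347/3.
Total output Q = 347/3 + 347/3 = 694/3.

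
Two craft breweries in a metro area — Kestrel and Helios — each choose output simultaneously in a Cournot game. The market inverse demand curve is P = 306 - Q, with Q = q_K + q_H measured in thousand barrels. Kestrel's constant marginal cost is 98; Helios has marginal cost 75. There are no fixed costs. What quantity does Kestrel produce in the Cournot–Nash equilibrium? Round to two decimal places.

61.67

Kestrel's profit: π_K = (306 - Q)q_K - (98q_K). Setting ∂π_K/∂q_K = 0: 208 - 2q_K - (q_H) = 0.
Helios's profit: π_H = (306 - Q)q_H - (75q_H). Setting ∂π_H/∂q_H = 0: 231 - 2q_H - (q_K) = 0.
Rearranging gives the reaction functions q_K = (208 - q_H)/2 and q_H = (231 - q_K)/2.
Substituting one into the other gives q_K = 185/3 and q_H = 254/3.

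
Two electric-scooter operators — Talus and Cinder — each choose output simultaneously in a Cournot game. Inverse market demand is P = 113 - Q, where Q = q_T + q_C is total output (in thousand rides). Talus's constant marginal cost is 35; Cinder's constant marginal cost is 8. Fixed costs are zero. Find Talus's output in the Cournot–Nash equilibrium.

17

Talus's profit: π_T = (113 - Q)q_T - (35q_T). Setting ∂π_T/∂q_T = 0: 78 - 2q_T - (q_C) = 0.
Cinder's first-order condition: 105 - 2q_C - (q_T) = 0.
Rearranging gives the reaction functions q_T = (78 - q_C)/2 and q_C = (105 - q_T)/2.
Substituting one into the other gives q_T = 17 and q_C = 44.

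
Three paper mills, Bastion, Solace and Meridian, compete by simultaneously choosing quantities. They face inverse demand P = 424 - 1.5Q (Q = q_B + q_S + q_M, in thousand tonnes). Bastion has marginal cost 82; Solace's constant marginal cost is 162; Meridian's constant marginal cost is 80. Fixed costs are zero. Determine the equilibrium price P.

Bastion's profit: π_B = (424 - 1.5Q)q_B - (82q_B). Setting ∂π_B/∂q_B = 0: 342 - 3q_B - (3/2)(q_S + q_M) = 0.
Solace's profit: π_S = (424 - 1.5Q)q_S - (162q_S). Setting ∂π_S/∂q_S = 0: 262 - 3q_S - (3/2)(q_B + q_M) = 0.
Meridian's profit: π_M = (424 - 1.5Q)q_M - (80q_M). Setting ∂π_M/∂q_M = 0: 344 - 3q_M - (3/2)(q_B + q_S) = 0.
Summing all 3 equations gives 948 − 6Q = 0, hence Q = 158.
Back-substituting: q_B = (342 − 237)/(3/2) = 70, q_S = (262 − 237)/(3/2) = 50/3, q_M = (344 − 237)/(3/2) = 214/3.
Total output Q = 158, so price P = 424 - (3/2)·158 = 187.

187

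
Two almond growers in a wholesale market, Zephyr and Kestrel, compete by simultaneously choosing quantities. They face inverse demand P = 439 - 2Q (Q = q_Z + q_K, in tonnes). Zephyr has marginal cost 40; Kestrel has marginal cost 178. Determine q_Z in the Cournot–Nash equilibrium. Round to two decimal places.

Zephyr's profit: π_Z = (439 - 2Q)q_Z - (40q_Z). Setting ∂π_Z/∂q_Z = 0: 399 - 4q_Z - 2(q_K) = 0.
Kestrel's first-order condition: 261 - 4q_K - 2(q_Z) = 0.
Best responses: q_Z = (399 - 2q_K)/4, q_K = (261 - 2q_Z)/4.
Substituting one into the other gives q_Z = 179/2 and q_K = 41/2.

89.50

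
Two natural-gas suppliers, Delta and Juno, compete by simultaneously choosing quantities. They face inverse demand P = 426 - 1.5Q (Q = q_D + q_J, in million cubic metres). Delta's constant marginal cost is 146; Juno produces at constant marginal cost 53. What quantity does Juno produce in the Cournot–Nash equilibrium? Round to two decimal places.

103.56

Delta's profit: π_D = (426 - 1.5Q)q_D - (146q_D). Setting ∂π_D/∂q_D = 0: 280 - 3q_D - (3/2)(q_J) = 0.
Juno's profit: π_J = (426 - 1.5Q)q_J - (53q_J). Setting ∂π_J/∂q_J = 0: 373 - 3q_J - (3/2)(q_D) = 0.
Best responses: q_D = (280 - (3/2)q_J)/3, q_J = (373 - (3/2)q_D)/3.
Solving the pair: q_D = 374/9, q_J = 932/9.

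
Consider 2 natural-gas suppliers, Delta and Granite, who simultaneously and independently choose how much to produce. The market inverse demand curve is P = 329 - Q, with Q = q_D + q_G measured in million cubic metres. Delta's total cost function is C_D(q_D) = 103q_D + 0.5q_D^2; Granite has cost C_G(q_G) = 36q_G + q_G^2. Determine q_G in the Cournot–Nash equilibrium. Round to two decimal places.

59.36

Delta's profit: π_D = (329 - Q)q_D - (103q_D + (1/2)q_D²). Setting ∂π_D/∂q_D = 0: 226 - 3q_D - (q_G) = 0.
Granite's profit: π_G = (329 - Q)q_G - (36q_G + q_G²). Setting ∂π_G/∂q_G = 0: 293 - 4q_G - (q_D) = 0.
Best responses: q_D = (226 - q_G)/3, q_G = (293 - q_D)/4.
Substituting one into the other gives q_D = 611/11 and q_G = 653/11.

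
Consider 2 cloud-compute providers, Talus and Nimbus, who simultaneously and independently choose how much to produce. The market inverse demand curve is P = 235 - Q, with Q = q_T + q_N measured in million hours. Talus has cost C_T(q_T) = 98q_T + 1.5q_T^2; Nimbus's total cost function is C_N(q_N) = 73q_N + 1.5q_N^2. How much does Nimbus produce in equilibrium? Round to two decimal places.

Talus's profit: π_T = (235 - Q)q_T - (98q_T + (3/2)q_T²). Setting ∂π_T/∂q_T = 0: 137 - 5q_T - (q_N) = 0.
Nimbus's first-order condition: 162 - 5q_N - (q_T) = 0.
Rearranging gives the reaction functions q_T = (137 - q_N)/5 and q_N = (162 - q_T)/5.
Solving the pair: q_T = 523/24, q_N = 673/24.

28.04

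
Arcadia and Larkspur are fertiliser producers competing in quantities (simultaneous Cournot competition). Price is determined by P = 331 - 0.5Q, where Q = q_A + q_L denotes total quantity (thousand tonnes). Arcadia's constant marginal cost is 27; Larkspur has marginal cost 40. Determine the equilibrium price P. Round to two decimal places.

132.67

Arcadia's profit: π_A = (331 - 0.5Q)q_A - (27q_A). Setting ∂π_A/∂q_A = 0: 304 - q_A - (1/2)(q_L) = 0.
Larkspur's profit: π_L = (331 - 0.5Q)q_L - (40q_L). Setting ∂π_L/∂q_L = 0: 291 - q_L - (1/2)(q_A) = 0.
Best responses: q_A = (304 - (1/2)q_L), q_L = (291 - (1/2)q_A).
Substituting one into the other gives q_A = 634/3 and q_L = 556/3.
Total output Q = 1190/3, so price P = 331 - (1/2)·(1190/3) = 398/3.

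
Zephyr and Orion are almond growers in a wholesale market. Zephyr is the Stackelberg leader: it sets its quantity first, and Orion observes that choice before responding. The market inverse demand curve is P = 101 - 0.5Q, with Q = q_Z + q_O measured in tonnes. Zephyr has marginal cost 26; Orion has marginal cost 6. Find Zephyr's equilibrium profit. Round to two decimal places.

The follower Orion best-responds to any q_Z: π_O = (101 - 0.5Q)q_O - 6q_O.
Follower FOC: 95 - (1/2)q_Z - q_O = 0, so q_O(q_Z) = (95 - (1/2)q_Z).
The leader anticipates this reaction. Substituting into P = 101 - 0.5Q gives P = 107/2 - (1/4)q_Z, so π_Z = (107/2 - (1/4)q_Z)q_Z - 26q_Z.
Leader FOC: 55/2 - (1/2)q_Z = 0, so q_Z = 55.
Then q_O = (95 - (1/2)·55) = 135/2.
Price P = 101 - (1/2)·(245/2) = 159/4.
Zephyr's profit: (159/4 - 26)·55 = 756.2500.

756.25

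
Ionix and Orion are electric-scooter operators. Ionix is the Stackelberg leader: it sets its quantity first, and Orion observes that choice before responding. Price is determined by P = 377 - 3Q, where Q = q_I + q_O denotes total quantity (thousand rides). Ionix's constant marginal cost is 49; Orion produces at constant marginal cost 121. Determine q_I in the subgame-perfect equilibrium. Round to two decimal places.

66.67

The follower Orion best-responds to any q_I: π_O = (377 - 3Q)q_O - 121q_O.
∂π_O/∂q_O = 256 - 3q_I - 6q_O = 0 gives the reaction function q_O = (256 - 3q_I)/6.
The leader anticipates this reaction. Substituting into P = 377 - 3Q gives P = 249 - (3/2)q_I, so π_I = (249 - (3/2)q_I)q_I - 49q_I.
Leader FOC: 200 - 3q_I = 0, so q_I = 200/3.
Then q_O = (256 - 3·(200/3))/6 = 28/3.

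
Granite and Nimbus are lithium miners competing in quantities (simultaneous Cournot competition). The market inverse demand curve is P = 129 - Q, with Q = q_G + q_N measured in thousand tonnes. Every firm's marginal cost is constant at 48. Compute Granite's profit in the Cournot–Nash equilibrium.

729

A representative firm's profit is π_i = q_i(129 - Q) - 48q_i.
First-order condition (treating rivals' output as given): 81 - 2q_i - q_j = 0.
With identical firms every q_j equals q_i, so q_j = q_i and 81 = 3q_i, giving q_i = 27.
Price P = 129 - 54 = 75.
Granite's profit: (75 - 48)·27 = 729.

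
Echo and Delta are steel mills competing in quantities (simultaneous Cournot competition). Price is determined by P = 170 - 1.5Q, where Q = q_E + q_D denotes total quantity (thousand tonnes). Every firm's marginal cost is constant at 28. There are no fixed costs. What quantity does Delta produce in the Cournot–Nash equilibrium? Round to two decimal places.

Each firm earns π_i = (170 - 1.5Q)q_i - 28q_i.
Setting ∂π_i/∂q_i = 0 with rivals' quantities fixed: 142 - 3q_i - (3/2)q_j = 0.
With identical firms every q_j equals q_i, so q_j = q_i and 142 = (9/2)q_i, giving q_i = 284/9.

31.56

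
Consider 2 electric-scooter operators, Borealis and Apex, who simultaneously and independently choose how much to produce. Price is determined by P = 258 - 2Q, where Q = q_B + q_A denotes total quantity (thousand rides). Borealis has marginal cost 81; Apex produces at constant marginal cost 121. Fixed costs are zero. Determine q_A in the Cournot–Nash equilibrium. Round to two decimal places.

16.17

Borealis's profit: π_B = (258 - 2Q)q_B - (81q_B). Setting ∂π_B/∂q_B = 0: 177 - 4q_B - 2(q_A) = 0.
Apex's first-order condition: 137 - 4q_A - 2(q_B) = 0.
So q_B = (177 - 2q_A)/4 and q_A = (137 - 2q_B)/4.
Solving the pair: q_B = 217/6, q_A = 97/6.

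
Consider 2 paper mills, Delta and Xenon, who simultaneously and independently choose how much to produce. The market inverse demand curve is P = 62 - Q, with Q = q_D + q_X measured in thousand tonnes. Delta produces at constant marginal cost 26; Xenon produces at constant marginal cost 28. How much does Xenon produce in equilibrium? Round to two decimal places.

10.67

Delta's profit: π_D = (62 - Q)q_D - (26q_D). Setting ∂π_D/∂q_D = 0: 36 - 2q_D - (q_X) = 0.
Xenon's first-order condition: 34 - 2q_X - (q_D) = 0.
So q_D = (36 - q_X)/2 and q_X = (34 - q_D)/2.
Substituting one into the other gives q_D = 38/3 and q_X = 32/3.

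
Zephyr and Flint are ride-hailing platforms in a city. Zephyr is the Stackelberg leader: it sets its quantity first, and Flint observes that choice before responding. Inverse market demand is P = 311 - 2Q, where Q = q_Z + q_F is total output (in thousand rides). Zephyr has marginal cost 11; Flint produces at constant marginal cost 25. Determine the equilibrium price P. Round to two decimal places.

The follower Flint best-responds to any q_Z: π_F = (311 - 2Q)q_F - 25q_F.
Follower FOC: 286 - 2q_Z - 4q_F = 0, so q_F(q_Z) = (286 - 2q_Z)/4.
Zephyr substitutes q_F(q_Z) into its own profit: π_Z = q_Z(311 - 2q_Z - (286 - 2q_Z)/2) - 11q_Z = (168 - q_Z)q_Z - 11q_Z.
Leader FOC: 157 - 2q_Z = 0, so q_Z = 157/2.
Then q_F = (286 - 2·(157/2))/4 = 129/4.
Total output Q = 443/4, so price P = 311 - 2·(443/4) = 179/2.

89.50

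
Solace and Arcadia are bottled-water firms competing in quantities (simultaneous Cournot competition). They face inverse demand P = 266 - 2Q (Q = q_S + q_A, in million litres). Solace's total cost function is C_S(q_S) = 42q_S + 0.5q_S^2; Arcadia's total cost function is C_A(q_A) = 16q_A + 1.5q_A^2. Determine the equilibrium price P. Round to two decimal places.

Solace's profit: π_S = (266 - 2Q)q_S - (42q_S + (1/2)q_S²). Setting ∂π_S/∂q_S = 0: 224 - 5q_S - 2(q_A) = 0.
Arcadia's first-order condition: 250 - 7q_A - 2(q_S) = 0.
So q_S = (224 - 2q_A)/5 and q_A = (250 - 2q_S)/7.
Solving the pair: q_S = 1068/31, q_A = 802/31.
Total output Q = 1870/31, so price P = 266 - 2·(1870/31) = 145.3548.

145.35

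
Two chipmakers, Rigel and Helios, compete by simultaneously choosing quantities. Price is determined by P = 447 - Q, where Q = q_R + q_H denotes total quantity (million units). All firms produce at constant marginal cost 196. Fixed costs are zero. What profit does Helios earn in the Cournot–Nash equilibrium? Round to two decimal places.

A representative firm's profit is π_i = q_i(447 - Q) - 196q_i.
First-order condition (treating rivals' output as given): 251 - 2q_i - q_j = 0.
By symmetry each firm produces the same amount; substituting q_j = q_i yields q_i = 251/3.
Price P = 447 - 502/3 = 839/3.
Helios's profit: (839/3 - 196)·(251/3) = 7000.1111.

7000.11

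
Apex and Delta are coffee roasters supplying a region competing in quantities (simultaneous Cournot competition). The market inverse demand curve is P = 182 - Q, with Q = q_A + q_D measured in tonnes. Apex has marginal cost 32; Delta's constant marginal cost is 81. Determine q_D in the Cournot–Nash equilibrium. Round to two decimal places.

17.33

Apex's profit: π_A = (182 - Q)q_A - (32q_A). Setting ∂π_A/∂q_A = 0: 150 - 2q_A - (q_D) = 0.
Delta's first-order condition: 101 - 2q_D - (q_A) = 0.
So q_A = (150 - q_D)/2 and q_D = (101 - q_A)/2.
Substituting one into the other gives q_A = 199/3 and q_D = 52/3.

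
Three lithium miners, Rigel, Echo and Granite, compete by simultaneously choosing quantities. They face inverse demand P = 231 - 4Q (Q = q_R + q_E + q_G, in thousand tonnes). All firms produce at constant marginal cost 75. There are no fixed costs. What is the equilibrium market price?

Each firm earns π_i = (231 - 4Q)q_i - 75q_i.
First-order condition (treating rivals' output as given): 156 - 8q_i - 4·Σ_{j≠i} q_j = 0.
With identical firms every q_j equals q_i, so Σ_{j≠i} q_j = 2q_i and 156 = 16q_i, giving q_i = 39/4.
Total output Q = 117/4, so price P = 231 - 4·(117/4) = 114.

114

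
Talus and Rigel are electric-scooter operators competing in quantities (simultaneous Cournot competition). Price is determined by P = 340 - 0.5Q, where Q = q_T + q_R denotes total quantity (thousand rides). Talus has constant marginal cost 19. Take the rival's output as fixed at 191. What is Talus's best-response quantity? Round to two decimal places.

225.50

With the rival's output fixed at 191, Talus's profit is π_T = (340 - (1/2)·191 - (1/2)q_T)q_T - (19q_T) = (489/2 - (1/2)q_T)q_T - (19q_T).
∂π_T/∂q_T = 451/2 - q_T = 0, so q_T = 451/2.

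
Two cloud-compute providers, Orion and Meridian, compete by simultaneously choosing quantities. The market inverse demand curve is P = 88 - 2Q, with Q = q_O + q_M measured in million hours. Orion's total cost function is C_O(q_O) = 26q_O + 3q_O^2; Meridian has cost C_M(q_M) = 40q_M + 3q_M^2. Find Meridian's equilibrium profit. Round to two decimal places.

68.76

Orion's profit: π_O = (88 - 2Q)q_O - (26q_O + 3q_O²). Setting ∂π_O/∂q_O = 0: 62 - 10q_O - 2(q_M) = 0.
Meridian's profit: π_M = (88 - 2Q)q_M - (40q_M + 3q_M²). Setting ∂π_M/∂q_M = 0: 48 - 10q_M - 2(q_O) = 0.
Rearranging gives the reaction functions q_O = (62 - 2q_M)/10 and q_M = (48 - 2q_O)/10.
Substituting one into the other gives q_O = 131/24 and q_M = 89/24.
Price P = 88 - 2·(55/6) = 209/3.
Meridian's profit: (209/3)·(89/24) - 40·(89/24) - 3(89/24)² = 68.7587.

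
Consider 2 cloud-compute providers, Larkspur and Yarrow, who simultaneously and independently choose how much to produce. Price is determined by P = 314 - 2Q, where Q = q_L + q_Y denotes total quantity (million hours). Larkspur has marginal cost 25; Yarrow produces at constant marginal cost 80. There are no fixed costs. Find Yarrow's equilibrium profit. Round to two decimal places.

1780.06

Larkspur's profit: π_L = (314 - 2Q)q_L - (25q_L). Setting ∂π_L/∂q_L = 0: 289 - 4q_L - 2(q_Y) = 0.
Yarrow's first-order condition: 234 - 4q_Y - 2(q_L) = 0.
Best responses: q_L = (289 - 2q_Y)/4, q_Y = (234 - 2q_L)/4.
Solving the pair: q_L = 172/3, q_Y = 179/6.
Price P = 314 - 2·(523/6) = 419/3.
Yarrow's profit: (419/3 - 80)·(179/6) = 1780.0556.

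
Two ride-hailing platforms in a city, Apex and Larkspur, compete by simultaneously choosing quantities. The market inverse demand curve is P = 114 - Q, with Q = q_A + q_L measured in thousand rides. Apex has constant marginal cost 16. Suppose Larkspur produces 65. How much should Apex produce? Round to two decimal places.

With the rival's output fixed at 65, Apex's profit is π_A = (114 - 65 - q_A)q_A - (16q_A) = (49 - q_A)q_A - (16q_A).
∂π_A/∂q_A = 33 - 2q_A = 0, so q_A = 33/2.

16.50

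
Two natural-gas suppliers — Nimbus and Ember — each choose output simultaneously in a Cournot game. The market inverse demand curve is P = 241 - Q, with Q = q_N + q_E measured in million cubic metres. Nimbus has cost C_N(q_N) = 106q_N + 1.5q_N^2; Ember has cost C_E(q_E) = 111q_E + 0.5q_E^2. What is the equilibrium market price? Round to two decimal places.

184.57

Nimbus's profit: π_N = (241 - Q)q_N - (106q_N + (3/2)q_N²). Setting ∂π_N/∂q_N = 0: 135 - 5q_N - (q_E) = 0.
Ember's first-order condition: 130 - 3q_E - (q_N) = 0.
So q_N = (135 - q_E)/5 and q_E = (130 - q_N)/3.
Substituting one into the other gives q_N = 275/14 and q_E = 515/14.
Total output Q = 395/7, so price P = 241 - 395/7 = 1292/7.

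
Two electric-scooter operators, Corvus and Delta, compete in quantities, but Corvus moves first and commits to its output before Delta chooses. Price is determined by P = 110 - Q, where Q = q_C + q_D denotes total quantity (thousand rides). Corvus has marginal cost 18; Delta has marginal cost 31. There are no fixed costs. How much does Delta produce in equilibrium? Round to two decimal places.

The follower Delta best-responds to any q_C: π_D = (110 - Q)q_D - 31q_D.
Follower FOC: 79 - q_C - 2q_D = 0, so q_D(q_C) = (79 - q_C)/2.
The leader anticipates this reaction. Substituting into P = 110 - Q gives P = 141/2 - (1/2)q_C, so π_C = (141/2 - (1/2)q_C)q_C - 18q_C.
Maximising: ∂π_C/∂q_C = 105/2 - q_C = 0, giving q_C = 105/2.
Then q_D = (79 - 105/2)/2 = 53/4.

13.25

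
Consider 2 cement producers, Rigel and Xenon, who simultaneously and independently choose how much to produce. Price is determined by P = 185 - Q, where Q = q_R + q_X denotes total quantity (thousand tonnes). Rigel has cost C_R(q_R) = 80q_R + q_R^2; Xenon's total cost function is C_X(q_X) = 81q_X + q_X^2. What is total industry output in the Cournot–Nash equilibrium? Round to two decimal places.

41.80

Rigel's profit: π_R = (185 - Q)q_R - (80q_R + q_R²). Setting ∂π_R/∂q_R = 0: 105 - 4q_R - (q_X) = 0.
Xenon's first-order condition: 104 - 4q_X - (q_R) = 0.
Best responses: q_R = (105 - q_X)/4, q_X = (104 - q_R)/4.
Solving the pair: q_R = 316/15, q_X = 311/15.
Total output Q = 316/15 + 311/15 = 209/5.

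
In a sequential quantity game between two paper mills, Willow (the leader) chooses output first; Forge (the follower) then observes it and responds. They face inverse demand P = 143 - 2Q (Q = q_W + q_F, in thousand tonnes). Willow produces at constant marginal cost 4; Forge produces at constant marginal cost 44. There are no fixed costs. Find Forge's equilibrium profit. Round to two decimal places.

11.28

Solve by backward induction. Given q_W, the follower Forge maximises π_F = (143 - 2q_W - 2q_F)q_F - 44q_F.
∂π_F/∂q_F = 99 - 2q_W - 4q_F = 0 gives the reaction function q_F = (99 - 2q_W)/4.
Willow substitutes q_F(q_W) into its own profit: π_W = q_W(143 - 2q_W - (99 - 2q_W)/2) - 4q_W = (187/2 - q_W)q_W - 4q_W.
Maximising: ∂π_W/∂q_W = 179/2 - 2q_W = 0, giving q_W = 179/4.
Then q_F = (99 - 2·(179/4))/4 = 19/8.
Price P = 143 - 2·(377/8) = 195/4.
Forge's profit: (195/4 - 44)·(19/8) = 361/32.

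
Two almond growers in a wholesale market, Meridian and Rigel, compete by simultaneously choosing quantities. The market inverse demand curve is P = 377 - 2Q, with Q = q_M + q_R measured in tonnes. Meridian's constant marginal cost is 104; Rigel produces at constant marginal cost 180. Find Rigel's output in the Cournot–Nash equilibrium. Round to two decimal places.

Meridian's profit: π_M = (377 - 2Q)q_M - (104q_M). Setting ∂π_M/∂q_M = 0: 273 - 4q_M - 2(q_R) = 0.
Rigel's profit: π_R = (377 - 2Q)q_R - (180q_R). Setting ∂π_R/∂q_R = 0: 197 - 4q_R - 2(q_M) = 0.
So q_M = (273 - 2q_R)/4 and q_R = (197 - 2q_M)/4.
Substituting one into the other gives q_M = 349/6 and q_R = 121/6.

20.17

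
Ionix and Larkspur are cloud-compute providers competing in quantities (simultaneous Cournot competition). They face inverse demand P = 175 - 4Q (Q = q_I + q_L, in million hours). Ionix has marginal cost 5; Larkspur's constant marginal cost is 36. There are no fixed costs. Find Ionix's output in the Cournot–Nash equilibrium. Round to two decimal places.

16.75

Ionix's profit: π_I = (175 - 4Q)q_I - (5q_I). Setting ∂π_I/∂q_I = 0: 170 - 8q_I - 4(q_L) = 0.
Larkspur's first-order condition: 139 - 8q_L - 4(q_I) = 0.
So q_I = (170 - 4q_L)/8 and q_L = (139 - 4q_I)/8.
Solving the pair: q_I = 67/4, q_L = 9.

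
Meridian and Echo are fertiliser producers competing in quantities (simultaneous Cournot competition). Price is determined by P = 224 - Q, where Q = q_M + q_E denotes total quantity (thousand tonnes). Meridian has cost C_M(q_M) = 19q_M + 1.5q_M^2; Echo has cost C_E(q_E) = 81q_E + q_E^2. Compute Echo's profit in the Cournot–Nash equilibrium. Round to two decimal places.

1441.00

Meridian's profit: π_M = (224 - Q)q_M - (19q_M + (3/2)q_M²). Setting ∂π_M/∂q_M = 0: 205 - 5q_M - (q_E) = 0.
Echo's profit: π_E = (224 - Q)q_E - (81q_E + q_E²). Setting ∂π_E/∂q_E = 0: 143 - 4q_E - (q_M) = 0.
Rearranging gives the reaction functions q_M = (205 - q_E)/5 and q_E = (143 - q_M)/4.
Solving the pair: q_M = 677/19, q_E = 510/19.
Price P = 224 - 1187/19 = 161.5263.
Echo's profit: 161.5263·(510/19) - 81·(510/19) - (510/19)² = 1440.9972.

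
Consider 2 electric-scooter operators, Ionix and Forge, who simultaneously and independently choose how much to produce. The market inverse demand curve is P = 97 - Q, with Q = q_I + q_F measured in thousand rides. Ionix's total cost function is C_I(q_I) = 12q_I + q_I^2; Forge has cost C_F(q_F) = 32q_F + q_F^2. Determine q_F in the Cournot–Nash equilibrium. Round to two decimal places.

11.67

Ionix's profit: π_I = (97 - Q)q_I - (12q_I + q_I²). Setting ∂π_I/∂q_I = 0: 85 - 4q_I - (q_F) = 0.
Forge's profit: π_F = (97 - Q)q_F - (32q_F + q_F²). Setting ∂π_F/∂q_F = 0: 65 - 4q_F - (q_I) = 0.
Rearranging gives the reaction functions q_I = (85 - q_F)/4 and q_F = (65 - q_I)/4.
Substituting one into the other gives q_I = 55/3 and q_F = 35/3.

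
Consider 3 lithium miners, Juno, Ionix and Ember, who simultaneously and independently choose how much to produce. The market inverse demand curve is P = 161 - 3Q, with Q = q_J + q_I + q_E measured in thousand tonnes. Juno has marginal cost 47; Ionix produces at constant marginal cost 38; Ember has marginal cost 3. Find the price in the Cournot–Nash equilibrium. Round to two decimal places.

Juno's profit: π_J = (161 - 3Q)q_J - (47q_J). Setting ∂π_J/∂q_J = 0: 114 - 6q_J - 3(q_I + q_E) = 0.
Ionix's first-order condition: 123 - 6q_I - 3(q_J + q_E) = 0.
Ember's first-order condition: 158 - 6q_E - 3(q_J + q_I) = 0.
Adding the 3 conditions: 395 − 6Q − 6Q = 0, i.e. Q = 395/12.
Back-substituting: q_J = (114 − 395/4)/3 = 61/12, q_I = (123 − 395/4)/3 = 97/12, q_E = (158 − 395/4)/3 = 79/4.
Total output Q = 395/12, so price P = 161 - 3·(395/12) = 249/4.

62.25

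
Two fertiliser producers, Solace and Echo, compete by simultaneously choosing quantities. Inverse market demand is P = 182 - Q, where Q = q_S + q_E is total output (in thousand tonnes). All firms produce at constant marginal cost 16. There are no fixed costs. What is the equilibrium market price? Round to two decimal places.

Each firm earns π_i = (182 - Q)q_i - 16q_i.
First-order condition (treating rivals' output as given): 166 - 2q_i - q_j = 0.
By symmetry each firm produces the same amount; substituting q_j = q_i yields q_i = 166/3.
Total output Q = 332/3, so price P = 182 - 332/3 = 214/3.

71.33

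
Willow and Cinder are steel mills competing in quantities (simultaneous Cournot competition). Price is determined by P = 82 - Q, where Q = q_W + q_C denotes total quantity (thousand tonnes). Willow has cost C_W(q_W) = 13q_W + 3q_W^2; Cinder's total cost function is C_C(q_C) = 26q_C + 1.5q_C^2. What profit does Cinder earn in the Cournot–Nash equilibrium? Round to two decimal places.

Willow's profit: π_W = (82 - Q)q_W - (13q_W + 3q_W²). Setting ∂π_W/∂q_W = 0: 69 - 8q_W - (q_C) = 0.
Cinder's profit: π_C = (82 - Q)q_C - (26q_C + (3/2)q_C²). Setting ∂π_C/∂q_C = 0: 56 - 5q_C - (q_W) = 0.
So q_W = (69 - q_C)/8 and q_C = (56 - q_W)/5.
Solving the pair: q_W = 289/39, q_C = 379/39.
Price P = 82 - 668/39 = 64.8718.
Cinder's profit: 64.8718·(379/39) - 26·(379/39) - (3/2)(379/39)² = 236.0963.

236.10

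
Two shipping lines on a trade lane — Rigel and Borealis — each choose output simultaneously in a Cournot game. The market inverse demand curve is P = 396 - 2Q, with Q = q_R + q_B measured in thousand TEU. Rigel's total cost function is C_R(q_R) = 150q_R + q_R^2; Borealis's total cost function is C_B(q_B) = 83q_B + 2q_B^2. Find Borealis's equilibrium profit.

Rigel's profit: π_R = (396 - 2Q)q_R - (150q_R + q_R²). Setting ∂π_R/∂q_R = 0: 246 - 6q_R - 2(q_B) = 0.
Borealis's profit: π_B = (396 - 2Q)q_B - (83q_B + 2q_B²). Setting ∂π_B/∂q_B = 0: 313 - 8q_B - 2(q_R) = 0.
So q_R = (246 - 2q_B)/6 and q_B = (313 - 2q_R)/8.
Substituting one into the other gives q_R = 61/2 and q_B = 63/2.
Price P = 396 - 2·62 = 272.
Borealis's profit: 272·(63/2) - 83·(63/2) - 2(63/2)² = 3969.

3969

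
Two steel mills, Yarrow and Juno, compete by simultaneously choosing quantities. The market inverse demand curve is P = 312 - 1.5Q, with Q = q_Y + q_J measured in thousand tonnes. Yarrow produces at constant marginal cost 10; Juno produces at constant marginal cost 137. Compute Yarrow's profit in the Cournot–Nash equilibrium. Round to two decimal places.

13632.67

Yarrow's profit: π_Y = (312 - 1.5Q)q_Y - (10q_Y). Setting ∂π_Y/∂q_Y = 0: 302 - 3q_Y - (3/2)(q_J) = 0.
Juno's first-order condition: 175 - 3q_J - (3/2)(q_Y) = 0.
So q_Y = (302 - (3/2)q_J)/3 and q_J = (175 - (3/2)q_Y)/3.
Solving the pair: q_Y = 286/3, q_J = 32/3.
Price P = 312 - (3/2)·106 = 153.
Yarrow's profit: (153 - 10)·(286/3) = 13632.6667.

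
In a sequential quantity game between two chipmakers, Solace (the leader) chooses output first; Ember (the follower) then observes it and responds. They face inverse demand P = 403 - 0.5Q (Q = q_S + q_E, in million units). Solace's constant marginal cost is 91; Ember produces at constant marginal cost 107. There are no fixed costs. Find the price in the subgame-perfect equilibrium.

The follower Ember best-responds to any q_S: π_E = (403 - 0.5Q)q_E - 107q_E.
Follower FOC: 296 - (1/2)q_S - q_E = 0, so q_E(q_S) = (296 - (1/2)q_S).
Solace substitutes q_E(q_S) into its own profit: π_S = q_S(403 - (1/2)q_S - (296 - (1/2)q_S)/2) - 91q_S = (255 - (1/4)q_S)q_S - 91q_S.
Leader FOC: 164 - (1/2)q_S = 0, so q_S = 328.
Then q_E = (296 - (1/2)·328) = 132.
Total output Q = 460, so price P = 403 - (1/2)·460 = 173.

173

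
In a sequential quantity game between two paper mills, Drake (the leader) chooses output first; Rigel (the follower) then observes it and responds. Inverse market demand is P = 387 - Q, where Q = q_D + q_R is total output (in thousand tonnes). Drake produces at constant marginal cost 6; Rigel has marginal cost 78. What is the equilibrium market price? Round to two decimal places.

119.25

Solve by backward induction. Given q_D, the follower Rigel maximises π_R = (387 - q_D - q_R)q_R - 78q_R.
Setting the follower's marginal profit to zero, 309 - q_D - 2q_R = 0, i.e. q_R = (309 - q_D)/2.
The leader anticipates this reaction. Substituting into P = 387 - Q gives P = 465/2 - (1/2)q_D, so π_D = (465/2 - (1/2)q_D)q_D - 6q_D.
Leader FOC: 453/2 - q_D = 0, so q_D = 453/2.
Then q_R = (309 - 453/2)/2 = 165/4.
Total output Q = 1071/4, so price P = 387 - 1071/4 = 477/4.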